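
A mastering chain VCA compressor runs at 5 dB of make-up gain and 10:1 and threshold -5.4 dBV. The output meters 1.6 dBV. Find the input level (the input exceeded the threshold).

Remove make-up: 1.6 − 5 = -3.4 dBV.
That's 2 dB above the -5.4 dBV threshold.
Undo the ratio: input overshoot = 2 × 10 = 20 dB, giving input = 14.6 dBV.

14.6 dBV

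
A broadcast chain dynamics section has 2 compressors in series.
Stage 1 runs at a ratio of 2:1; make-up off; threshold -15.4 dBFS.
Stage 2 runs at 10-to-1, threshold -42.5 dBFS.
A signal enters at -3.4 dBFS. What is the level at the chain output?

-39.19 dBFS

Stage 1: overshoot 12 dB → 12/2 = 6 dB → -9.4 dBFS.
Stage 2: overshoot 33.1 dB → 33.1/10 = 3.31 dB → -39.19 dBFS.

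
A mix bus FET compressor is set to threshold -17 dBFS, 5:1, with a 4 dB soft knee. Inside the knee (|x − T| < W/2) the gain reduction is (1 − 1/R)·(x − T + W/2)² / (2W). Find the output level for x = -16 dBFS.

-16.9 dBFS

x − T + W/2 = -16 − (-17) + 2 = 3.
GR = (1 − 1/5) × 3² / 8 = 0.8 × 9 / 8 = 0.9 dB.
Output = -16 − 0.9 = -16.9 dBFS.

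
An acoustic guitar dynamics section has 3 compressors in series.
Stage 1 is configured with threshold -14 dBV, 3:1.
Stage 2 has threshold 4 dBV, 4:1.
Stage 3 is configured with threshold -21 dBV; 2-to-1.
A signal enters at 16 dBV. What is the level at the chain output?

-12.5 dBV

Stage 1: 16 dBV is 30 dB over -14 dBV; at 3:1 that becomes 10 dB over, giving -4 dBV.
Stage 2: -4 dBV ≤ 4 dBV, so stage 2 doesn't engage; output -4 dBV.
Stage 3: -4 dBV is 17 dB over -21 dBV; at 2:1 that becomes 8.5 dB over, giving -12.5 dBV.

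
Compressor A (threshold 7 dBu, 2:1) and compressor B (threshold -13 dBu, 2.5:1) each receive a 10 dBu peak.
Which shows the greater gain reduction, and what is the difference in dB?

B, by 12.3 dB

A: 3 dB over, compressed to 1.5 dB over, so 1.5 dB of GR.
B: 23 dB over, compressed to 9.2 dB over, so 13.8 dB of GR.
B reduces 12.3 dB more.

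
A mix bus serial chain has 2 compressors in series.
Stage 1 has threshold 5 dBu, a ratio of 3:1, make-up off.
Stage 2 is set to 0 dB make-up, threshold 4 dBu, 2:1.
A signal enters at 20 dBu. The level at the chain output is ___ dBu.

7 dBu

Stage 1: 15 dB above 5 dBu, reduced 3:1 to 5 dB above → 10 dBu.
Stage 2: 6 dB above 4 dBu, reduced 2:1 to 3 dB above → 7 dBu.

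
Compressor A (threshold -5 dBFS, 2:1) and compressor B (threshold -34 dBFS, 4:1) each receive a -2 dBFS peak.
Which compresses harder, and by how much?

A: GR = 3 − 3/2 = 1.5 dB.
B: GR = 32 − 32/4 = 24 dB.
B reduces 22.5 dB more.

B, by 22.5 dB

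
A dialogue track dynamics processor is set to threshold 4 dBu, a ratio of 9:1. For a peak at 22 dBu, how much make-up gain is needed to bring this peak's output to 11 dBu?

5 dB

Overshoot 18 dB → 18/9 = 2 dB after compression, so the compressed level is 4 + 2 = 6 dBu.
Make-up = target − compressed = 11 − 6 = 5 dB.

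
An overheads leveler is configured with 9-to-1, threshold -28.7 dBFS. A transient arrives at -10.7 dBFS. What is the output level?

-26.7 dBFS

The input is 18 dB above the -28.7 dBFS threshold.
9:1 compression reduces that to 18/9 = 2 dB over.
Output = -28.7 + 2 = -26.7 dBFS.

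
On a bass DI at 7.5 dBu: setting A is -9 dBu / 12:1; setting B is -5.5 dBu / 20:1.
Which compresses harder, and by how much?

A, by 2.775 dB

A: 16.5 dB over, compressed to 1.375 dB over, so 15.125 dB of GR.
B: 13 dB over, compressed to 0.65 dB over, so 12.35 dB of GR.
A reduces 2.775 dB more.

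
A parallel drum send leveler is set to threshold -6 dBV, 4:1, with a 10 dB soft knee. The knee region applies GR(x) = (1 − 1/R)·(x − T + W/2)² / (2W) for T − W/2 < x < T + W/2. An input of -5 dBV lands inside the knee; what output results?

-6.35 dBV

x − T + W/2 = -5 − (-6) + 5 = 6.
GR = (1 − 1/4) × 6² / 20 = 0.75 × 36 / 20 = 1.35 dB.
Output = -5 − 1.35 = -6.35 dBV.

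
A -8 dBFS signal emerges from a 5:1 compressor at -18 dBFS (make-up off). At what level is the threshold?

Gain reduction = -8 − (-18) = 10 dB; output overshoot = GR / (R − 1) = 10 / 4 = 2.5 dB.
Threshold = output − output overshoot = -18 − 2.5 = -20.5 dBFS.

-20.5 dBFS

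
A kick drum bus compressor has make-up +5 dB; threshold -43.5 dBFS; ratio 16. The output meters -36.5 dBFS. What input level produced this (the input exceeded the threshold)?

-11.5 dBFS

Before make-up, the level was -36.5 − 5 = -41.5 dBFS.
The compressed level sits -41.5 − (-43.5) = 2 dB over threshold.
Undo the ratio: input overshoot = 2 × 16 = 32 dB, giving input = -11.5 dBFS.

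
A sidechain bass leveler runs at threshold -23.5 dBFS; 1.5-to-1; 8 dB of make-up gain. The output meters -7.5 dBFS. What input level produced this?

Before make-up, the level was -7.5 − 8 = -15.5 dBFS.
That's 8 dB above the -23.5 dBFS threshold.
Before 1.5:1 compression the overshoot was 8 × 1.5 = 12 dB, so input = -23.5 + 12 = -11.5 dBFS.

-11.5 dBFS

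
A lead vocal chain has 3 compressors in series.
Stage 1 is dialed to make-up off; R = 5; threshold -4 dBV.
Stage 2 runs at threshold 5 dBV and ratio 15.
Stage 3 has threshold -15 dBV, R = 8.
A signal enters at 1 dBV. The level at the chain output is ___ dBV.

Stage 1: 5 dB above -4 dBV, reduced 5:1 to 1 dB above → -3 dBV.
Stage 2: below threshold (-3 ≤ 5); passes unchanged; output -3 dBV.
Stage 3: 12 dB above -15 dBV, reduced 8:1 to 1.5 dB above → -13.5 dBV.

-13.5 dBV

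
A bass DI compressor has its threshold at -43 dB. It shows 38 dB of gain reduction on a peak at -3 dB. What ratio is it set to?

20:1

Input overshoot = -3 − (-43) = 40 dB.
Output overshoot = 40 − 38 = 2 dB.
Ratio = input overshoot / output overshoot = 40 / 2 = 20.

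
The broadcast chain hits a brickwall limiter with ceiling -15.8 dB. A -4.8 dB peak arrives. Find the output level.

At ∞:1, everything above -15.8 dB is held at the ceiling.

-15.8 dB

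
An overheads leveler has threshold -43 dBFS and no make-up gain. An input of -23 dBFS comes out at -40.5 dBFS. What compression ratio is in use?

Input overshoot = -23 − (-43) = 20 dB; output overshoot = -40.5 − (-43) = 2.5 dB.
Ratio = 20 / 2.5 = 8.

8:1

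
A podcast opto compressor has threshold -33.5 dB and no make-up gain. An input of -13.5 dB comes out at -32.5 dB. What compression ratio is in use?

Input overshoot = -13.5 − (-33.5) = 20 dB; output overshoot = -32.5 − (-33.5) = 1 dB.
Ratio = 20 / 1 = 20.

20:1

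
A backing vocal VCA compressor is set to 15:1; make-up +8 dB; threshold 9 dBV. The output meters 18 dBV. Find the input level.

Remove make-up: 18 − 8 = 10 dBV.
Post-compression overshoot = 10 − 9 = 1 dB.
Input overshoot = R × output overshoot = 15 dB → input = 9 + 15 = 24 dBV.

24 dBV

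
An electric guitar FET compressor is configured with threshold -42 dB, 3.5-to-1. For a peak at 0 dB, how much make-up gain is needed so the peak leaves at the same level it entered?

30 dB

The peak compresses to -42 + 42/3.5 = -30 dB.
To reach 0 dB requires 0 − (-30) = 30 dB of make-up.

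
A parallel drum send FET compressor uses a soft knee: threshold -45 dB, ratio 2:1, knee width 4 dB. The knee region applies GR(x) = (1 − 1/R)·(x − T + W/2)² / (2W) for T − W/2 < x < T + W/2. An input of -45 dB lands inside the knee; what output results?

x − T + W/2 = -45 − (-45) + 2 = 2.
GR = (1 − 1/2) × 2² / 8 = 0.5 × 4 / 8 = 0.25 dB.
Output = -45 − 0.25 = -45.25 dB.

-45.25 dB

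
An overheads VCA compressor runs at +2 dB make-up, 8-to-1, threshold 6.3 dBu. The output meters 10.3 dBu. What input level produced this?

22.3 dBu

Stripping the +2 dB make-up gives 8.3 dBu at the gain stage.
Post-compression overshoot = 8.3 − 6.3 = 2 dB.
Undo the ratio: input overshoot = 2 × 8 = 16 dB, giving input = 22.3 dBu.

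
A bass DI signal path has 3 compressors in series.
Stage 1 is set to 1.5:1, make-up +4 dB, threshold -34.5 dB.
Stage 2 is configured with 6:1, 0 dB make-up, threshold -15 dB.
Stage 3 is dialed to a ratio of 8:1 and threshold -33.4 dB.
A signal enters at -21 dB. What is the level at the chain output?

Stage 1: -21 dB is 13.5 dB over -34.5 dB; at 1.5:1 that becomes 9 dB over, giving -25.5 dB; +4 dB make-up → -21.5 dB.
Stage 2: -21.5 dB ≤ -15 dB, so stage 2 doesn't engage; output -21.5 dB.
Stage 3: -21.5 dB is 11.9 dB over -33.4 dB; at 8:1 that becomes 1.4875 dB over, giving -31.9125 dB.

-31.9125 dB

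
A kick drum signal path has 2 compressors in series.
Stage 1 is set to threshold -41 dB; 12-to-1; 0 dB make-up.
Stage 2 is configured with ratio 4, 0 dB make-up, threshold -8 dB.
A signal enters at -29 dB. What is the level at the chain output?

-40 dB

Stage 1: -29 dB is 12 dB over -41 dB; at 12:1 that becomes 1 dB over, giving -40 dB.
Stage 2: -40 dB ≤ -8 dB, so stage 2 doesn't engage; output -40 dB.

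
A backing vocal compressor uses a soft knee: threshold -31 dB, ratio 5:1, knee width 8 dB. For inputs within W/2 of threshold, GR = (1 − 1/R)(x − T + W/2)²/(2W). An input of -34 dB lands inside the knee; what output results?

-34.05 dB

x − T + W/2 = -34 − (-31) + 4 = 1.
GR = (1 − 1/5) × 1² / 16 = 0.8 × 1 / 16 = 0.05 dB.
Output = -34 − 0.05 = -34.05 dB.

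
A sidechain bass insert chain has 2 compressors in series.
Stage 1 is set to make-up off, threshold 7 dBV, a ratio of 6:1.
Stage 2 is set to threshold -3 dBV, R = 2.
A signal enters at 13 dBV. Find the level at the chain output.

Stage 1: 13 dBV is 6 dB over 7 dBV; at 6:1 that becomes 1 dB over, giving 8 dBV.
Stage 2: 8 dBV is 11 dB over -3 dBV; at 2:1 that becomes 5.5 dB over, giving 2.5 dBV.

2.5 dBV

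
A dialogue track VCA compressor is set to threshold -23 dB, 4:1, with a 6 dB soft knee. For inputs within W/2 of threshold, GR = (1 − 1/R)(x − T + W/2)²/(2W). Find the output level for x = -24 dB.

-24.25 dB

x − T + W/2 = -24 − (-23) + 3 = 2.
GR = (1 − 1/4) × 2² / 12 = 0.75 × 4 / 12 = 0.25 dB.
Output = -24 − 0.25 = -24.25 dB.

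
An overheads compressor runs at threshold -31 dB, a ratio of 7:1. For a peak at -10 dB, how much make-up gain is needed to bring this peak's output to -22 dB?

Without make-up, output = threshold + overshoot/7 = -31 + 3 = -28 dB.
Gap to target: 6 dB.

6 dB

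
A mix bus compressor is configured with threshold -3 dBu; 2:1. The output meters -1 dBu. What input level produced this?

1 dBu

Post-compression overshoot = -1 − (-3) = 2 dB.
Undo the ratio: input overshoot = 2 × 2 = 4 dB, giving input = 1 dBu.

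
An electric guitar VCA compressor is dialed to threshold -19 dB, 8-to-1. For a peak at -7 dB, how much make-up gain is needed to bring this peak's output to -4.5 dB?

13 dB

Overshoot 12 dB → 12/8 = 1.5 dB after compression, so the compressed level is -19 + 1.5 = -17.5 dB.
Make-up = target − compressed = -4.5 − (-17.5) = 13 dB.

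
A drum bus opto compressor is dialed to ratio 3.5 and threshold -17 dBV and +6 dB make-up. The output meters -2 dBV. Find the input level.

Stripping the +6 dB make-up gives -8 dBV at the gain stage.
Post-compression overshoot = -8 − (-17) = 9 dB.
Before 3.5:1 compression the overshoot was 9 × 3.5 = 31.5 dB, so input = -17 + 31.5 = 14.5 dBV.

14.5 dBV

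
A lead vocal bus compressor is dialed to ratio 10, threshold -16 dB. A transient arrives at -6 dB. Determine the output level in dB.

-15 dB

The input is 10 dB above the -16 dB threshold.
At 10:1 the overshoot is divided by 10, leaving 1 dB above threshold.
That puts the output at -15 dB.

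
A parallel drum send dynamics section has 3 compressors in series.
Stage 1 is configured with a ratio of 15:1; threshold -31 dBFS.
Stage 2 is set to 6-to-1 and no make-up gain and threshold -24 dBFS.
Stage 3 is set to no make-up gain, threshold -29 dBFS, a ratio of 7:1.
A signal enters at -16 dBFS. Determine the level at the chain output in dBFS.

-30 dBFS

Stage 1: -16 dBFS is 15 dB over -31 dBFS; at 15:1 that becomes 1 dB over, giving -30 dBFS.
Stage 2: -30 dBFS is at or below the -24 dBFS threshold — no compression; output -30 dBFS.
Stage 3: -30 dBFS is at or below the -29 dBFS threshold — no compression; output -30 dBFS.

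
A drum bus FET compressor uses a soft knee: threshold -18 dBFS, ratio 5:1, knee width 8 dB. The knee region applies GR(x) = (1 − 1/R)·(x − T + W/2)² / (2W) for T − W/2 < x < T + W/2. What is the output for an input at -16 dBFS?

-17.8 dBFS

x − T + W/2 = -16 − (-18) + 4 = 6.
GR = (1 − 1/5) × 6² / 16 = 0.8 × 36 / 16 = 1.8 dB.
Output = -16 − 1.8 = -17.8 dBFS.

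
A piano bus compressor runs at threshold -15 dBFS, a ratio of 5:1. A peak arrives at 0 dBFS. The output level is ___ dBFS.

The input is 15 dB above the -15 dBFS threshold.
At 5:1 the overshoot is divided by 5, leaving 3 dB above threshold.
So the level is -15 + 3 = -12 dBFS.

-12 dBFS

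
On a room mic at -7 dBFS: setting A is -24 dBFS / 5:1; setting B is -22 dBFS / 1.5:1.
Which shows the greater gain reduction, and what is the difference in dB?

A: GR = 17 − 17/5 = 13.6 dB.
B: GR = 15 − 15/1.5 = 5 dB.
A reduces 8.6 dB more.

A, by 8.6 dB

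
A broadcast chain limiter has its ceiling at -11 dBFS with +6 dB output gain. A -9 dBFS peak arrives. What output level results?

-5 dBFS

At ∞:1, everything above -11 dBFS is held at the ceiling.
Output gain then adds 6 dB: -11 + 6 = -5 dBFS.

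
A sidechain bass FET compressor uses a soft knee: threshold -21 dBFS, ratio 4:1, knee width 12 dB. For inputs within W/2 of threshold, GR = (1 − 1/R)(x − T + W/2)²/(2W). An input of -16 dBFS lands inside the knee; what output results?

x − T + W/2 = -16 − (-21) + 6 = 11.
GR = (1 − 1/4) × 11² / 24 = 0.75 × 121 / 24 = 3.78125 dB.
Output = -16 − 3.78125 = -19.78125 dBFS.

-19.78125 dBFS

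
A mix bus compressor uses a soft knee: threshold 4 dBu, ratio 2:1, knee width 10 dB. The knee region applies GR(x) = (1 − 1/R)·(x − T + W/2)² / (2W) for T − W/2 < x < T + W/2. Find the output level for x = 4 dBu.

x − T + W/2 = 4 − 4 + 5 = 5.
GR = (1 − 1/2) × 5² / 20 = 0.5 × 25 / 20 = 0.625 dB.
Output = 4 − 0.625 = 3.375 dBu.

3.375 dBu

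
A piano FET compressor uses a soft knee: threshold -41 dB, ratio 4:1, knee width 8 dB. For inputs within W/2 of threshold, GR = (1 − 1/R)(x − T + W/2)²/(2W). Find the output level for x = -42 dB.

x − T + W/2 = -42 − (-41) + 4 = 3.
GR = (1 − 1/4) × 3² / 16 = 0.75 × 9 / 16 = 0.421875 dB.
Output = -42 − 0.421875 = -42.421875 dB.

-42.421875 dB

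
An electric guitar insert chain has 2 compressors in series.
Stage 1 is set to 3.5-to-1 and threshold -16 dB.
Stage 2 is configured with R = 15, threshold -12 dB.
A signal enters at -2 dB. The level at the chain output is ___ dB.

-12 dB

Stage 1: 14 dB above -16 dB, reduced 3.5:1 to 4 dB above → -12 dB.
Stage 2: below threshold (-12 ≤ -12); passes unchanged; output -12 dB.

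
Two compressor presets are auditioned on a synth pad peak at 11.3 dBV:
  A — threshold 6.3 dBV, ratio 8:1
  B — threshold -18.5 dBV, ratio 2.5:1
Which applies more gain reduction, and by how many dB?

A: 5 dB over, compressed to 0.625 dB over, so 4.375 dB of GR.
B: 29.8 dB over, compressed to 11.92 dB over, so 17.88 dB of GR.
Difference: 13.505 dB in favour of B.

B, by 13.505 dB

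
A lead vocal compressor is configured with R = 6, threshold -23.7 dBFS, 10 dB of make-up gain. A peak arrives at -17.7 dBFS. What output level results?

-12.7 dBFS

-17.7 dBFS sits 6 dB over threshold.
6:1 compression reduces that to 6/6 = 1 dB over.
That puts the output at -22.7 dBFS; make-up adds 10 dB, giving -12.7 dBFS.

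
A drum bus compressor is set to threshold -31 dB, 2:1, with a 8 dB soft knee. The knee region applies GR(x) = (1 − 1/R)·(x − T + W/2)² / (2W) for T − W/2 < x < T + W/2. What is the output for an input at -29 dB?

x − T + W/2 = -29 − (-31) + 4 = 6.
GR = (1 − 1/2) × 6² / 16 = 0.5 × 36 / 16 = 1.125 dB.
Output = -29 − 1.125 = -30.125 dB.

-30.125 dB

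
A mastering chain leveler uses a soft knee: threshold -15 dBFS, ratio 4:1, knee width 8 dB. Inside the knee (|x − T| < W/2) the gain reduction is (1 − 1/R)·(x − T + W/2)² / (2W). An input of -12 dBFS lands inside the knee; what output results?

-14.296875 dBFS

x − T + W/2 = -12 − (-15) + 4 = 7.
GR = (1 − 1/4) × 7² / 16 = 0.75 × 49 / 16 = 2.296875 dB.
Output = -12 − 2.296875 = -14.296875 dBFS.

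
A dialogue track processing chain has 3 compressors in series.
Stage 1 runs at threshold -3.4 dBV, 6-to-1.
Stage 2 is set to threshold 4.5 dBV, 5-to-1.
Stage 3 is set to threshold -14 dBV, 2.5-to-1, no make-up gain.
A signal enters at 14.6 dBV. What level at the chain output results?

-8.56 dBV

Stage 1: overshoot 18 dB → 18/6 = 3 dB → -0.4 dBV.
Stage 2: -0.4 dBV ≤ 4.5 dBV, so stage 2 doesn't engage; output -0.4 dBV.
Stage 3: 13.6 dB above -14 dBV, reduced 2.5:1 to 5.44 dB above → -8.56 dBV.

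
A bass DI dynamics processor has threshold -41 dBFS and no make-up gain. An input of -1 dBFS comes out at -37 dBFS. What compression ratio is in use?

Input overshoot = -1 − (-41) = 40 dB; output overshoot = -37 − (-41) = 4 dB.
Ratio = 40 / 4 = 10.

10:1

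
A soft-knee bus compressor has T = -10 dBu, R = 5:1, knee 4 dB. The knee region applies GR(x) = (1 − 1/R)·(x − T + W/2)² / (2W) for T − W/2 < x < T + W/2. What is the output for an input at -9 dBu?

x − T + W/2 = -9 − (-10) + 2 = 3.
GR = (1 − 1/5) × 3² / 8 = 0.8 × 9 / 8 = 0.9 dB.
Output = -9 − 0.9 = -9.9 dBu.

-9.9 dBu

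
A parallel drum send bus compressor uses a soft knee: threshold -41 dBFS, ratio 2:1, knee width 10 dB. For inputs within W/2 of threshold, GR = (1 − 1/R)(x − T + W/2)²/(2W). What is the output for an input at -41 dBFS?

-41.625 dBFS

x − T + W/2 = -41 − (-41) + 5 = 5.
GR = (1 − 1/2) × 5² / 20 = 0.5 × 25 / 20 = 0.625 dB.
Output = -41 − 0.625 = -41.625 dBFS.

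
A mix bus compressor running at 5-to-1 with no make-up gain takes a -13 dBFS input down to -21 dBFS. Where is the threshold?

Let T be the threshold. Output overshoot = (input overshoot)/R, so -21 − T = (-13 − T)/5.
5·(-21 − T) = -13 − T → 4·T = -105 − (-13) = -92.
T = -92/4 = -23 dBFS.

-23 dBFS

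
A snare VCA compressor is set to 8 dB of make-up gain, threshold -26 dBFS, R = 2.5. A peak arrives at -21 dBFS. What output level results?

The input is 5 dB above the -26 dBFS threshold.
The 5 dB excess becomes 2 dB after 2.5:1 reduction.
Output = -26 + 2 = -24 dBFS; make-up adds 8 dB, giving -16 dBFS.

-16 dBFS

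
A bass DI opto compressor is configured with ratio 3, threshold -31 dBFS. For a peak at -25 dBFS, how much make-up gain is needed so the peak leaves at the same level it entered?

Overshoot 6 dB → 6/3 = 2 dB after compression, so the compressed level is -31 + 2 = -29 dBFS.
Make-up = target − compressed = -25 − (-29) = 4 dB.

4 dB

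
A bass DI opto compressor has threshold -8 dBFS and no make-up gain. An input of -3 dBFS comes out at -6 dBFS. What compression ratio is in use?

2.5:1

Input overshoot = -3 − (-8) = 5 dB; output overshoot = -6 − (-8) = 2 dB.
Ratio = 5 / 2 = 2.5.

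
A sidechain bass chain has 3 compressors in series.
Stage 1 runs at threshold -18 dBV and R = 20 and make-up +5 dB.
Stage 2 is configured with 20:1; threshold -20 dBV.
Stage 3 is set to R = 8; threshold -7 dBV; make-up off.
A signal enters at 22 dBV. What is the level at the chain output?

Stage 1: 40 dB above -18 dBV, reduced 20:1 to 2 dB above → -16 dBV; +5 dB make-up → -11 dBV.
Stage 2: 9 dB above -20 dBV, reduced 20:1 to 0.45 dB above → -19.55 dBV.
Stage 3: -19.55 dBV is at or below the -7 dBV threshold — no compression; output -19.55 dBV.

-19.55 dBV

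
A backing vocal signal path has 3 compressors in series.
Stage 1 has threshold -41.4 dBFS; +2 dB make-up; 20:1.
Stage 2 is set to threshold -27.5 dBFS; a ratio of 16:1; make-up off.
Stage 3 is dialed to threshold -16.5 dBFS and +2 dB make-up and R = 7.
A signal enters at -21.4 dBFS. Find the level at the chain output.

-36.4 dBFS

Stage 1: -21.4 dBFS is 20 dB over -41.4 dBFS; at 20:1 that becomes 1 dB over, giving -40.4 dBFS; +2 dB make-up → -38.4 dBFS.
Stage 2: below threshold (-38.4 ≤ -27.5); passes unchanged; output -38.4 dBFS.
Stage 3: below threshold (-38.4 ≤ -16.5); passes unchanged; make-up brings it to -36.4 dBFS.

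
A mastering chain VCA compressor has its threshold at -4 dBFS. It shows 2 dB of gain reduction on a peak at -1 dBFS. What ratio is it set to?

3:1

Input overshoot = -1 − (-4) = 3 dB.
Output overshoot = 3 − 2 = 1 dB.
Ratio = input overshoot / output overshoot = 3 / 1 = 3.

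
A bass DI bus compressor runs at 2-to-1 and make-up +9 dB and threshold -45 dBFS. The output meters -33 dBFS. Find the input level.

-39 dBFS

Remove make-up: -33 − 9 = -42 dBFS.
The compressed level sits -42 − (-45) = 3 dB over threshold.
Input overshoot = R × output overshoot = 6 dB → input = -45 + 6 = -39 dBFS.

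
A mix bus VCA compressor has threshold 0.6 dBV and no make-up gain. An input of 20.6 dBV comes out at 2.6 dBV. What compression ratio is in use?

10:1

Input overshoot = 20.6 − 0.6 = 20 dB; output overshoot = 2.6 − 0.6 = 2 dB.
Ratio = 20 / 2 = 10.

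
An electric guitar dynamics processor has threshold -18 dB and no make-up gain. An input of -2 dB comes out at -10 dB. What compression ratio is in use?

Input overshoot = -2 − (-18) = 16 dB; output overshoot = -10 − (-18) = 8 dB.
Ratio = 16 / 8 = 2.

2:1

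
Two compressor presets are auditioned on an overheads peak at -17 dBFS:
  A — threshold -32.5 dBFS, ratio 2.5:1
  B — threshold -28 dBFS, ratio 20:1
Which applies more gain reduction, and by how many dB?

A: 15.5 dB over, compressed to 6.2 dB over, so 9.3 dB of GR.
B: 11 dB over, compressed to 0.55 dB over, so 10.45 dB of GR.
B reduces 1.15 dB more.

B, by 1.15 dB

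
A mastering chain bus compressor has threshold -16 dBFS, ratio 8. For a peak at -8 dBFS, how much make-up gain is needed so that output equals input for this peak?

Without make-up, output = threshold + overshoot/8 = -16 + 1 = -15 dBFS.
Gap to target: 7 dB.

7 dB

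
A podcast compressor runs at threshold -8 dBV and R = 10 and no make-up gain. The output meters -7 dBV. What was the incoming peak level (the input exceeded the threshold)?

2 dBV

The compressed level sits -7 − (-8) = 1 dB over threshold.
Undo the ratio: input overshoot = 1 × 10 = 10 dB, giving input = 2 dBV.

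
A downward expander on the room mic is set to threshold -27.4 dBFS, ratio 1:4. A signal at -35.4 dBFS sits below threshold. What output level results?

The input is 8 dB below the -27.4 dBFS threshold.
A 1:4 expander multiplies undershoot by 4: 8 × 4 = 32 dB below threshold.
Output = -27.4 − 32 = -59.4 dBFS.

-59.4 dBFS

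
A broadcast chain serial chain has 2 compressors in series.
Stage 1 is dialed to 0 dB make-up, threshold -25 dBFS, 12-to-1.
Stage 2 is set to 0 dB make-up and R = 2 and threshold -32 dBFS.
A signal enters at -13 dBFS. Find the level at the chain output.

-28 dBFS

Stage 1: 12 dB above -25 dBFS, reduced 12:1 to 1 dB above → -24 dBFS.
Stage 2: overshoot 8 dB → 8/2 = 4 dB → -28 dBFS.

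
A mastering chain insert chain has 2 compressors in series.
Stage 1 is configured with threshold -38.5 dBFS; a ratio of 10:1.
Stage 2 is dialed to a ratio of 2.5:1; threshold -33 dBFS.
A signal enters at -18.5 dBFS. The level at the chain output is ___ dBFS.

-36.5 dBFS

Stage 1: overshoot 20 dB → 20/10 = 2 dB → -36.5 dBFS.
Stage 2: -36.5 dBFS ≤ -33 dBFS, so stage 2 doesn't engage; output -36.5 dBFS.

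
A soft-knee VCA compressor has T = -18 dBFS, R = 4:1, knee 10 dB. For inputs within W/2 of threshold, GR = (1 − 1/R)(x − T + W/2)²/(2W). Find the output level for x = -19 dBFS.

-19.6 dBFS

x − T + W/2 = -19 − (-18) + 5 = 4.
GR = (1 − 1/4) × 4² / 20 = 0.75 × 16 / 20 = 0.6 dB.
Output = -19 − 0.6 = -19.6 dBFS.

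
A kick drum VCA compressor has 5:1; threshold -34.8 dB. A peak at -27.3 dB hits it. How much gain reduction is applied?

-27.3 dB exceeds the threshold by 7.5 dB.
After 5:1 compression the overshoot becomes 7.5/5 = 1.5 dB.
GR = overshoot in − overshoot out = 7.5 − 1.5 = 6 dB.

6 dB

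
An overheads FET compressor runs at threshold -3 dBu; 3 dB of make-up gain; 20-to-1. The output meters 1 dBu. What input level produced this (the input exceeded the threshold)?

Before make-up, the level was 1 − 3 = -2 dBu.
The compressed level sits -2 − (-3) = 1 dB over threshold.
Before 20:1 compression the overshoot was 1 × 20 = 20 dB, so input = -3 + 20 = 17 dBu.

17 dBu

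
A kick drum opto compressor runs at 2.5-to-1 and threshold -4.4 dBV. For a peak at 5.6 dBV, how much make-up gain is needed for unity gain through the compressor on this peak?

6 dB

Without make-up, output = threshold + overshoot/2.5 = -4.4 + 4 = -0.4 dBV.
Gap to target: 6 dB.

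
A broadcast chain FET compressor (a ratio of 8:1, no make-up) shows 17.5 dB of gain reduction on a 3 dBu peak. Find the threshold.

-17 dBu

Gain reduction = 3 − (-14.5) = 17.5 dB; output overshoot = GR / (R − 1) = 17.5 / 7 = 2.5 dB.
Threshold = output − output overshoot = -14.5 − 2.5 = -17 dBu.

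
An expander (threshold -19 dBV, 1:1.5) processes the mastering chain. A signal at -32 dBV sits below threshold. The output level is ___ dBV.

Below threshold, a 1:1.5 expander applies gain = (1.5−1)×(T − x) of attenuation.
(1.5−1) × 13 = 6.5 dB, so output = -32 − 6.5 = -38.5 dBV.

-38.5 dBV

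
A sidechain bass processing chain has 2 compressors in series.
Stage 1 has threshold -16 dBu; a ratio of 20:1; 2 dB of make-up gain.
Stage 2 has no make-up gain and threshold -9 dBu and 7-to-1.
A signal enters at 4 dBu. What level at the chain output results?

Stage 1: overshoot 20 dB → 20/20 = 1 dB → -15 dBu; +2 dB make-up → -13 dBu.
Stage 2: -13 dBu is at or below the -9 dBu threshold — no compression; output -13 dBu.

-13 dBu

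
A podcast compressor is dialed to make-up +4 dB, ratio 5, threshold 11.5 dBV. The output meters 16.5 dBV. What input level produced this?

Stripping the +4 dB make-up gives 12.5 dBV at the gain stage.
That's 1 dB above the 11.5 dBV threshold.
Before 5:1 compression the overshoot was 1 × 5 = 5 dB, so input = 11.5 + 5 = 16.5 dBV.

16.5 dBV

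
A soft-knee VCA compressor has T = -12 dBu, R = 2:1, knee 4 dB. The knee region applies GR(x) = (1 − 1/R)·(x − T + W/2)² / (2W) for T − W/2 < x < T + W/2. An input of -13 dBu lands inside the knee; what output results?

x − T + W/2 = -13 − (-12) + 2 = 1.
GR = (1 − 1/2) × 1² / 8 = 0.5 × 1 / 8 = 0.0625 dB.
Output = -13 − 0.0625 = -13.0625 dBu.

-13.0625 dBu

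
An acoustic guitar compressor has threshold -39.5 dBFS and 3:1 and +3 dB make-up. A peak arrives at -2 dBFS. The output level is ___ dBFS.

The input is 37.5 dB above the -39.5 dBFS threshold.
At 3:1 the overshoot is divided by 3, leaving 12.5 dB above threshold.
Output = -39.5 + 12.5 = -27 dBFS; make-up adds 3 dB, giving -24 dBFS.

-24 dBFS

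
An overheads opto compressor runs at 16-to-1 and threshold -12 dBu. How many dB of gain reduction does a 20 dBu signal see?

30 dB

20 dBu exceeds the threshold by 32 dB.
At 16:1, output sits 32/16 = 2 dB above threshold.
Gain reduction = 32 − 2 = 30 dB.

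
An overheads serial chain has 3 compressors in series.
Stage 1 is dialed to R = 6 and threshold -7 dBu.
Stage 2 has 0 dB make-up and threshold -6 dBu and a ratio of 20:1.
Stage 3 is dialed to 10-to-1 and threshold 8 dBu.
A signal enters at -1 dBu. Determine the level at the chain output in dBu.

-6 dBu

Stage 1: 6 dB above -7 dBu, reduced 6:1 to 1 dB above → -6 dBu.
Stage 2: -6 dBu ≤ -6 dBu, so stage 2 doesn't engage; output -6 dBu.
Stage 3: -6 dBu is at or below the 8 dBu threshold — no compression; output -6 dBu.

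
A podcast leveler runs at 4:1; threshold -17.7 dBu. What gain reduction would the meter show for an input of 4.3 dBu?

The signal is 22 dB above threshold.
At 4:1, output sits 22/4 = 5.5 dB above threshold.
GR = overshoot in − overshoot out = 22 − 5.5 = 16.5 dB.

16.5 dB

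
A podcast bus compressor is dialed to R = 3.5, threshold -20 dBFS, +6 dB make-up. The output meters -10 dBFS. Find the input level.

Stripping the +6 dB make-up gives -16 dBFS at the gain stage.
That's 4 dB above the -20 dBFS threshold.
Undo the ratio: input overshoot = 4 × 3.5 = 14 dB, giving input = -6 dBFS.

-6 dBFS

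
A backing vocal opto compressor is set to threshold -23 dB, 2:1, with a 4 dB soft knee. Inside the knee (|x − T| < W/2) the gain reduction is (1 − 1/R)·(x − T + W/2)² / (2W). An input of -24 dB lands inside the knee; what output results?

x − T + W/2 = -24 − (-23) + 2 = 1.
GR = (1 − 1/2) × 1² / 8 = 0.5 × 1 / 8 = 0.0625 dB.
Output = -24 − 0.0625 = -24.0625 dB.

-24.0625 dB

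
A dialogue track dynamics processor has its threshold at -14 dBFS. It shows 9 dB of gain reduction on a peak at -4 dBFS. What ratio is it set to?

10:1

Input overshoot = -4 − (-14) = 10 dB.
Output overshoot = 10 − 9 = 1 dB.
Ratio = input overshoot / output overshoot = 10 / 1 = 10.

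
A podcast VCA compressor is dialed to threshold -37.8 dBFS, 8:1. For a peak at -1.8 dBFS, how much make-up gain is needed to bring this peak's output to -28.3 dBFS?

Without make-up, output = threshold + overshoot/8 = -37.8 + 4.5 = -33.3 dBFS.
Gap to target: 5 dB.

5 dB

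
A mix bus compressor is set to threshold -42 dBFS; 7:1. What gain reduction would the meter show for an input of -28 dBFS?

Overshoot = -28 − (-42) = 14 dB.
A 7:1 ratio leaves 2 dB of that excess.
GR = overshoot in − overshoot out = 14 − 2 = 12 dB.

12 dB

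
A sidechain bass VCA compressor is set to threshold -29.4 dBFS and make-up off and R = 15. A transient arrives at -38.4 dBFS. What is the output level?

-38.4 dBFS

-38.4 dBFS is 9 dB below the -29.4 dBFS threshold, so no gain reduction is applied.
Output = input = -38.4 dBFS.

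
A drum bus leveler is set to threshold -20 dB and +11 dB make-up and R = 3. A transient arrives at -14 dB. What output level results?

Overshoot: -14 − (-20) = 6 dB.
The 6 dB excess becomes 2 dB after 3:1 reduction.
So the level is -20 + 2 = -18 dB; make-up adds 11 dB, giving -7 dB.

-7 dB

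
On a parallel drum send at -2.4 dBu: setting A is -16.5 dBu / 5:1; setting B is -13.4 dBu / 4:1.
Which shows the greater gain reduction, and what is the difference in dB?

A, by 3.03 dB

A: 14.1 dB over, compressed to 2.82 dB over, so 11.28 dB of GR.
B: 11 dB over, compressed to 2.75 dB over, so 8.25 dB of GR.
A applies 3.03 dB more gain reduction.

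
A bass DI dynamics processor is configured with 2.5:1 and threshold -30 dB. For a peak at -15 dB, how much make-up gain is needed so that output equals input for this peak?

Without make-up, output = threshold + overshoot/2.5 = -30 + 6 = -24 dB.
Gap to target: 9 dB.

9 dB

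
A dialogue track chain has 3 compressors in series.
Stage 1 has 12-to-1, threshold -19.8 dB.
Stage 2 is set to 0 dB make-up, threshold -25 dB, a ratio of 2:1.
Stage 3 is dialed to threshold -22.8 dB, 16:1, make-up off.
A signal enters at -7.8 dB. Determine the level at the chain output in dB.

Stage 1: 12 dB above -19.8 dB, reduced 12:1 to 1 dB above → -18.8 dB.
Stage 2: -18.8 dB is 6.2 dB over -25 dB; at 2:1 that becomes 3.1 dB over, giving -21.9 dB.
Stage 3: 0.9 dB above -22.8 dB, reduced 16:1 to 0.05625 dB above → -22.74375 dB.

-22.74375 dB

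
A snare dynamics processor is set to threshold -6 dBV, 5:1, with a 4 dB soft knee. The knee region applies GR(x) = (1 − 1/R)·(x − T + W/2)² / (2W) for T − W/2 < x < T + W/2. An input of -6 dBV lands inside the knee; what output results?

x − T + W/2 = -6 − (-6) + 2 = 2.
GR = (1 − 1/5) × 2² / 8 = 0.8 × 4 / 8 = 0.4 dB.
Output = -6 − 0.4 = -6.4 dBV.

-6.4 dBV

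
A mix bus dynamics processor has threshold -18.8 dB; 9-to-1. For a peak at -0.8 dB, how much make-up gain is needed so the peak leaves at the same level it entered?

16 dB

The peak compresses to -18.8 + 18/9 = -16.8 dB.
To reach -0.8 dB requires -0.8 − (-16.8) = 16 dB of make-up.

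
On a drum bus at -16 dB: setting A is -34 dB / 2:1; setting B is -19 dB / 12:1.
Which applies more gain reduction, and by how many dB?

A: GR = 18 − 18/2 = 9 dB.
B: GR = 3 − 3/12 = 2.75 dB.
Difference: 6.25 dB in favour of A.

A, by 6.25 dB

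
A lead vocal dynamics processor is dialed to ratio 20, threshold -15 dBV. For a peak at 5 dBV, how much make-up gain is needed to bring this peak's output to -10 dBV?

4 dB

Without make-up, output = threshold + overshoot/20 = -15 + 1 = -14 dBV.
Gap to target: 4 dB.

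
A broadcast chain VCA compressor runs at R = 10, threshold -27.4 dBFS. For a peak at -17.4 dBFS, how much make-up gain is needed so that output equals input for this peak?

The peak compresses to -27.4 + 10/10 = -26.4 dBFS.
To reach -17.4 dBFS requires -17.4 − (-26.4) = 9 dB of make-up.

9 dB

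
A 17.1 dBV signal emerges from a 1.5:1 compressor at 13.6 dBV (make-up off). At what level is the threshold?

Gain reduction = 17.1 − 13.6 = 3.5 dB; output overshoot = GR / (R − 1) = 3.5 / 0.5 = 7 dB.
Threshold = output − output overshoot = 13.6 − 7 = 6.6 dBV.

6.6 dBV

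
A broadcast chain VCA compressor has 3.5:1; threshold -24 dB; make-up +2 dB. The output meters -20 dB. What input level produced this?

Before make-up, the level was -20 − 2 = -22 dB.
That's 2 dB above the -24 dB threshold.
Input overshoot = R × output overshoot = 7 dB → input = -24 + 7 = -17 dB.

-17 dB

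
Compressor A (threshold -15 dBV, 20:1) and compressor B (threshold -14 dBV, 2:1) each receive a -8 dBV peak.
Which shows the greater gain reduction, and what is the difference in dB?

A: 7 dB over, compressed to 0.35 dB over, so 6.65 dB of GR.
B: 6 dB over, compressed to 3 dB over, so 3 dB of GR.
Difference: 3.65 dB in favour of A.

A, by 3.65 dB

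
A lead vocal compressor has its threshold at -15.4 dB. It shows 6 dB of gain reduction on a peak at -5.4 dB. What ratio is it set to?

Input overshoot = -5.4 − (-15.4) = 10 dB.
Output overshoot = 10 − 6 = 4 dB.
Ratio = input overshoot / output overshoot = 10 / 4 = 2.5.

2.5:1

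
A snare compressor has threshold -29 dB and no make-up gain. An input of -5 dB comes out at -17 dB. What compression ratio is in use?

2:1

Input overshoot = -5 − (-29) = 24 dB; output overshoot = -17 − (-29) = 12 dB.
Ratio = 24 / 12 = 2.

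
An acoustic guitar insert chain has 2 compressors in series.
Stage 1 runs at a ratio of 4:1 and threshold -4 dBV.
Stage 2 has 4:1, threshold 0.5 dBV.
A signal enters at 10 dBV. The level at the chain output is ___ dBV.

-0.5 dBV

Stage 1: overshoot 14 dB → 14/4 = 3.5 dB → -0.5 dBV.
Stage 2: -0.5 dBV ≤ 0.5 dBV, so stage 2 doesn't engage; output -0.5 dBV.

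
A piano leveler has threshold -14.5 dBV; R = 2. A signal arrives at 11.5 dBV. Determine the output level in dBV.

-1.5 dBV

11.5 dBV sits 26 dB over threshold.
2:1 compression reduces that to 26/2 = 13 dB over.
That puts the output at -1.5 dBV.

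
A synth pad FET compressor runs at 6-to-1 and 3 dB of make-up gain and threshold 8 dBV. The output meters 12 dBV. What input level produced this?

Stripping the +3 dB make-up gives 9 dBV at the gain stage.
That's 1 dB above the 8 dBV threshold.
Undo the ratio: input overshoot = 1 × 6 = 6 dB, giving input = 14 dBV.

14 dBV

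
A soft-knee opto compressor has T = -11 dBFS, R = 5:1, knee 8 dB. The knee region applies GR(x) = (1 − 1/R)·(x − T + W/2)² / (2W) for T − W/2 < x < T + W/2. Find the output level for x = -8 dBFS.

-10.45 dBFS

x − T + W/2 = -8 − (-11) + 4 = 7.
GR = (1 − 1/5) × 7² / 16 = 0.8 × 49 / 16 = 2.45 dB.
Output = -8 − 2.45 = -10.45 dBFS.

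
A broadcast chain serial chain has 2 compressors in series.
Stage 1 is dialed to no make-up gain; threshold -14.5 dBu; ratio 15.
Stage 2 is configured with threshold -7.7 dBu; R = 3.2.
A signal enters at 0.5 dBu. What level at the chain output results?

-13.5 dBu

Stage 1: overshoot 15 dB → 15/15 = 1 dB → -13.5 dBu.
Stage 2: -13.5 dBu is at or below the -7.7 dBu threshold — no compression; output -13.5 dBu.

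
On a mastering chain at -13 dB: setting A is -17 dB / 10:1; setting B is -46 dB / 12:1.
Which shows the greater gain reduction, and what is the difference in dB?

B, by 26.65 dB

A: 4 dB over, compressed to 0.4 dB over, so 3.6 dB of GR.
B: 33 dB over, compressed to 2.75 dB over, so 30.25 dB of GR.
B reduces 26.65 dB more.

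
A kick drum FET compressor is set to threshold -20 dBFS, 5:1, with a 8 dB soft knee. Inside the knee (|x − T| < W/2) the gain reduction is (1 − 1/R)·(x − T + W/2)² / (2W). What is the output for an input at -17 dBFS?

-19.45 dBFS

x − T + W/2 = -17 − (-20) + 4 = 7.
GR = (1 − 1/5) × 7² / 16 = 0.8 × 49 / 16 = 2.45 dB.
Output = -17 − 2.45 = -19.45 dBFS.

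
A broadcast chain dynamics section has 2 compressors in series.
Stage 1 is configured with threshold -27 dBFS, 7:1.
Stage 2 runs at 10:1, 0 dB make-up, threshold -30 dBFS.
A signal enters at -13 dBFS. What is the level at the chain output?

Stage 1: -13 dBFS is 14 dB over -27 dBFS; at 7:1 that becomes 2 dB over, giving -25 dBFS.
Stage 2: -25 dBFS is 5 dB over -30 dBFS; at 10:1 that becomes 0.5 dB over, giving -29.5 dBFS.

-29.5 dBFS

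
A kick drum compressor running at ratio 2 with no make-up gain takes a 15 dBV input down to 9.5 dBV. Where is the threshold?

Let T be the threshold. Output overshoot = (input overshoot)/R, so 9.5 − T = (15 − T)/2.
2·(9.5 − T) = 15 − T → 1·T = 19 − 15 = 4.
T = 4/1 = 4 dBV.

4 dBV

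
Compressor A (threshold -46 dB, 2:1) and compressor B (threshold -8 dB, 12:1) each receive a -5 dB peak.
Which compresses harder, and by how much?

A: overshoot 41 dB → output overshoot 20.5 dB → GR 20.5 dB.
B: overshoot 3 dB → output overshoot 0.25 dB → GR 2.75 dB.
A applies 17.75 dB more gain reduction.

A, by 17.75 dB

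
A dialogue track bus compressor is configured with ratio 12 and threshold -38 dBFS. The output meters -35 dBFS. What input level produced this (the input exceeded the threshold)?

That's 3 dB above the -38 dBFS threshold.
Undo the ratio: input overshoot = 3 × 12 = 36 dB, giving input = -2 dBFS.

-2 dBFS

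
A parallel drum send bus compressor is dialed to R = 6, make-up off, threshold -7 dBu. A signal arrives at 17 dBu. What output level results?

The input is 24 dB above the -7 dBu threshold.
The 24 dB excess becomes 4 dB after 6:1 reduction.
So the level is -7 + 4 = -3 dBu.

-3 dBu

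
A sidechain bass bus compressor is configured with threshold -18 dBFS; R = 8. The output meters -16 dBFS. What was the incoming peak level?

Post-compression overshoot = -16 − (-18) = 2 dB.
Input overshoot = R × output overshoot = 16 dB → input = -18 + 16 = -2 dBFS.

-2 dBFS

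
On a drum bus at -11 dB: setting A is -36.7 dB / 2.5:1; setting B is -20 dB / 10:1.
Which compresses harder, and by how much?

A, by 7.32 dB

A: GR = 25.7 − 25.7/2.5 = 15.42 dB.
B: GR = 9 − 9/10 = 8.1 dB.
Difference: 7.32 dB in favour of A.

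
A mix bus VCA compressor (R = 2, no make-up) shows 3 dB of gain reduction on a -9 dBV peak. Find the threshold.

-15 dBV

Input is 6 dB above T (since output overshoot × R = input overshoot: (-12 − T)·2 = -9 − T gives T = -15 dBV).
Check: -15 + (-9 − (-15))/2 = -15 + 3 = -12 dBV. ✓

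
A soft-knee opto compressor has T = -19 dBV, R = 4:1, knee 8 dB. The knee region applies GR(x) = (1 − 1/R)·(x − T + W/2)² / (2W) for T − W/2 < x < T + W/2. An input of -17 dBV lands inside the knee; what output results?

x − T + W/2 = -17 − (-19) + 4 = 6.
GR = (1 − 1/4) × 6² / 16 = 0.75 × 36 / 16 = 1.6875 dB.
Output = -17 − 1.6875 = -18.6875 dBV.

-18.6875 dBV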